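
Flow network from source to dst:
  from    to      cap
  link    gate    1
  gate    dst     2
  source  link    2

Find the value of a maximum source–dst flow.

Augment source->link->gate->dst: bottleneck 1. Total 1.
No augmenting path remains in the residual graph.

1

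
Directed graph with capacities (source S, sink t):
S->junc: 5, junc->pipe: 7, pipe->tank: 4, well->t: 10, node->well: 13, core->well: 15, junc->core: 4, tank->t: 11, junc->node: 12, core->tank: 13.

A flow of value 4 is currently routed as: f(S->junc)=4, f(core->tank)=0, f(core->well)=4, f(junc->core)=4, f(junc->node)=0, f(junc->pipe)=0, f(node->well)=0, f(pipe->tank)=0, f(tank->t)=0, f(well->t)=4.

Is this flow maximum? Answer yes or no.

No

Residual path S->junc->pipe->tank->t has bottleneck 1 > 0.
Pushing 1 along it raises the flow to 5, so the given flow is not maximum.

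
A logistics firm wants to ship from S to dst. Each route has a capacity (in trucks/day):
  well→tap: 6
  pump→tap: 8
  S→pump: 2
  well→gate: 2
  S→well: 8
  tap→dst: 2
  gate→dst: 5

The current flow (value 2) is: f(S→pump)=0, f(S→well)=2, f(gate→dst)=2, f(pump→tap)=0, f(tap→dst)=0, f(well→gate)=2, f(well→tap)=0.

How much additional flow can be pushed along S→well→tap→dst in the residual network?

Residual capacities along the path: S→well: 6, well→tap: 6, tap→dst: 2.
Minimum is 2.

2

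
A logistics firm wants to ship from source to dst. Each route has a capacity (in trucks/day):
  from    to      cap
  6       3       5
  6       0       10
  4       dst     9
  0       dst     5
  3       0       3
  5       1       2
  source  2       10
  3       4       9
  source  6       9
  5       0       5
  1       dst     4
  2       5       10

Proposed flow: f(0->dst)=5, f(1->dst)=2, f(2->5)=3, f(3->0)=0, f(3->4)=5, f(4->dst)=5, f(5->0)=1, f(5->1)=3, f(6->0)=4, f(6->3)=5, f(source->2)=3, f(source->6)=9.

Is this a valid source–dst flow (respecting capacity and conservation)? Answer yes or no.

Capacity violated on 5->1: flow 3 > capacity 2.

No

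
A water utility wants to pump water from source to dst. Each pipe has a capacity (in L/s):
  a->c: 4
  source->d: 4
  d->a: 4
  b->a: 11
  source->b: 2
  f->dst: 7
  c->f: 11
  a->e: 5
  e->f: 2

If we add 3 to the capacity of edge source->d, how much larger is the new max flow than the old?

Original max flow = 6.
Even with extra capacity on source->d, another cut of capacity 6 remains binding.
New max flow = 6. Increase = 0.

0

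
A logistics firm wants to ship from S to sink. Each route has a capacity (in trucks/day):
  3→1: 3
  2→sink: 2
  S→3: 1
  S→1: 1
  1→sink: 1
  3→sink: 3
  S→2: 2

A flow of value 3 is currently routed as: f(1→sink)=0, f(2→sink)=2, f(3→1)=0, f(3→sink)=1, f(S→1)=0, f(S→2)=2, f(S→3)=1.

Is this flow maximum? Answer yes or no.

Residual path S→1→sink has bottleneck 1 > 0.
Pushing 1 along it raises the flow to 4, so the given flow is not maximum.

No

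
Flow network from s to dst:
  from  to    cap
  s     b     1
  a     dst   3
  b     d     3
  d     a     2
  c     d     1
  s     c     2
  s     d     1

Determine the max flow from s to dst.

2

Augment s→d→a→dst: bottleneck 1. Total 1.
Augment s→c→d→a→dst: bottleneck 1. Total 2.
No augmenting path remains in the residual graph.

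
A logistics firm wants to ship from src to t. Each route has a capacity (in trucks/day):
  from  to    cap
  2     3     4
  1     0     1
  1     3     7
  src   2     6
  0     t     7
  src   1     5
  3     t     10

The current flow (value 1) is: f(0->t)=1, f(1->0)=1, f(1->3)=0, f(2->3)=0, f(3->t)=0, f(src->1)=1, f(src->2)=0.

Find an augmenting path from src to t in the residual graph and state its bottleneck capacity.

src->1->3->t, bottleneck 4

Residual along src->1->3->t: src->1: 4, 1->3: 7, 3->t: 10.
Bottleneck = min = 4.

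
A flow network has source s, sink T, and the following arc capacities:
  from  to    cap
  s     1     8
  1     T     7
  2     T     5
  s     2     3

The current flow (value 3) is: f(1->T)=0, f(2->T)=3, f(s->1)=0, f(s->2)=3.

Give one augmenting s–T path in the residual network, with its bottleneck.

s->1->T, bottleneck 7

Residual along s->1->T: s->1: 8, 1->T: 7.
Bottleneck = min = 7.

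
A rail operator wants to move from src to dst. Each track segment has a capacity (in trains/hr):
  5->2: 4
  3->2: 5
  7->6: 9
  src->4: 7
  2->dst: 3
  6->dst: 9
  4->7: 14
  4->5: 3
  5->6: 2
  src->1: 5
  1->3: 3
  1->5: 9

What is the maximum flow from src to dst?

12

Augment src->1->3->2->dst: bottleneck 3. Total 3.
Augment src->1->5->6->dst: bottleneck 2. Total 5.
Augment src->4->7->6->dst: bottleneck 7. Total 12.
No augmenting path remains in the residual graph.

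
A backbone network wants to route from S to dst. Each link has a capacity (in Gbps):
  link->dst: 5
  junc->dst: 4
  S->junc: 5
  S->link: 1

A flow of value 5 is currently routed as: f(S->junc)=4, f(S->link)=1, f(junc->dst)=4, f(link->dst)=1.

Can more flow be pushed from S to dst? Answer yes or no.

Residual reachable from S: {S, junc}; dst is not reachable.
Saturated cut: S->link, junc->dst with total capacity 5 = current flow value. Flow is maximum.

No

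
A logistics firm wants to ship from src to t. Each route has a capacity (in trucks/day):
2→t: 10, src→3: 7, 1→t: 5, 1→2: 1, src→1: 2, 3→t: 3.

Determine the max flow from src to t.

Augment src→1→t: bottleneck 2. Total 2.
Augment src→3→t: bottleneck 3. Total 5.
No augmenting path remains in the residual graph.

5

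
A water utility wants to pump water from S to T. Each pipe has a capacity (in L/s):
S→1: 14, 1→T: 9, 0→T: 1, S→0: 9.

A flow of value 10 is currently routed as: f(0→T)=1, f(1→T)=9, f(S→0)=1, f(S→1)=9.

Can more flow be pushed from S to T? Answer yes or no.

Residual reachable from S: {0, 1, S}; T is not reachable.
Saturated cut: 0→T, 1→T with total capacity 10 = current flow value. Flow is maximum.

No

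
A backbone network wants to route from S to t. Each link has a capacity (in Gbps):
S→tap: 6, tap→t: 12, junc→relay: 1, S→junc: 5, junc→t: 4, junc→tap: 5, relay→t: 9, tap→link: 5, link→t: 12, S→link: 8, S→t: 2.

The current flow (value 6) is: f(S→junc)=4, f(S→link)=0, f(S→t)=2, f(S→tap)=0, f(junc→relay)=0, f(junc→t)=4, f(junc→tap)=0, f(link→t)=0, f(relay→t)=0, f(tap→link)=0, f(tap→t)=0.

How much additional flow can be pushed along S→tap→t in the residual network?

Residual capacities along the path: S→tap: 6, tap→t: 12.
Minimum is 6.

6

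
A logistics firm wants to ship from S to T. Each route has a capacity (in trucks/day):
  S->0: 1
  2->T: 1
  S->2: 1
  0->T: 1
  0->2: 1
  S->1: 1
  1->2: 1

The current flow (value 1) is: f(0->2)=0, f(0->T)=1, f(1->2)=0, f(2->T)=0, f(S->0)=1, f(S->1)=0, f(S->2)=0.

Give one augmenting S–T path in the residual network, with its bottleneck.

Residual along S->2->T: S->2: 1, 2->T: 1.
Bottleneck = min = 1.

S->2->T, bottleneck 1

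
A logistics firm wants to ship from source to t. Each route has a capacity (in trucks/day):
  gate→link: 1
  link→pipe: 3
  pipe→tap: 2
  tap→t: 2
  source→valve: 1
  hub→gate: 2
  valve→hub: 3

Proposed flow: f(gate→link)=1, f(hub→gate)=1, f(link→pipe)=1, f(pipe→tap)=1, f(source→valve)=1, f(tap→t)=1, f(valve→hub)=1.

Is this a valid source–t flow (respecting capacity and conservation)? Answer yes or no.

Every edge has 0 ≤ f(e) ≤ cap(e).
At each intermediate node, inflow equals outflow.

Yes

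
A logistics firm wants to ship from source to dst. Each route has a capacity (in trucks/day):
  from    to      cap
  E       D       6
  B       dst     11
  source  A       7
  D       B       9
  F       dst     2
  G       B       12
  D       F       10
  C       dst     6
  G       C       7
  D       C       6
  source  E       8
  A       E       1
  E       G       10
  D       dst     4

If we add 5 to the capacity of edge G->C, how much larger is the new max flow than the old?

0

Original max flow = 9.
Edge G->C does not cross the min cut (source side {A, source}), so extra capacity there cannot help.
New max flow = 9. Increase = 0.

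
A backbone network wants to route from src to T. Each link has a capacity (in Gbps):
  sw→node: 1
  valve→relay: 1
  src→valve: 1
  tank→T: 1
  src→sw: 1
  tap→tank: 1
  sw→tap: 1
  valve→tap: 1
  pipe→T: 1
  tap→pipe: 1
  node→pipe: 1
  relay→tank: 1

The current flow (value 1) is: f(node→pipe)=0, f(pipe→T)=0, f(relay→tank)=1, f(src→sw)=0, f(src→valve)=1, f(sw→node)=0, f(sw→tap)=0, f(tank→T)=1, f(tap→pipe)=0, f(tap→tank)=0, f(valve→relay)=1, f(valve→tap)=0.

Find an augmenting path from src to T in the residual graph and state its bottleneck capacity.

Residual along src→sw→tap→pipe→T: src→sw: 1, sw→tap: 1, tap→pipe: 1, pipe→T: 1.
Bottleneck = min = 1.

src→sw→tap→pipe→T, bottleneck 1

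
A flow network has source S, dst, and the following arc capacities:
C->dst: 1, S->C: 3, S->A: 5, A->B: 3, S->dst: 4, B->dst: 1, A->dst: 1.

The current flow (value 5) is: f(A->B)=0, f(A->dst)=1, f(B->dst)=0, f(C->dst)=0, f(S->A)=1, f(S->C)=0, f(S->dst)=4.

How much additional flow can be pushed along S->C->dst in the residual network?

1

Residual capacities along the path: S->C: 3, C->dst: 1.
Minimum is 1.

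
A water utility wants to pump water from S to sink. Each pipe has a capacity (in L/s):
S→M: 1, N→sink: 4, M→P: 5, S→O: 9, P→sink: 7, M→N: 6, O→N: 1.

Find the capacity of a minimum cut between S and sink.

2

Max flow = 2 (via 2 augmenting paths).
In the residual at optimum, the set reachable from S is {O, S}.
Cut edges: S→M (cap 1), O→N (cap 1). Sum = 2.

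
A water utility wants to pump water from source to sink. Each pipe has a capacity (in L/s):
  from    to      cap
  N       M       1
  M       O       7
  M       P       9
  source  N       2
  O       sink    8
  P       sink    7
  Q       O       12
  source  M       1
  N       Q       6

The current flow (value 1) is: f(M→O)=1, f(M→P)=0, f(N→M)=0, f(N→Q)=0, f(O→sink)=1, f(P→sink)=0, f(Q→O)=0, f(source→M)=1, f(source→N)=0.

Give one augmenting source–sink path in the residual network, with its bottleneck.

Residual along source→N→M→O→sink: source→N: 2, N→M: 1, M→O: 6, O→sink: 7.
Bottleneck = min = 1.

source→N→M→O→sink, bottleneck 1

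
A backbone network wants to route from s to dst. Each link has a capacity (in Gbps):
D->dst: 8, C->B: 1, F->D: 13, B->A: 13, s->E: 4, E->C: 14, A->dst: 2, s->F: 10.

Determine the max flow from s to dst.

9

Augment s->F->D->dst: bottleneck 8. Total 8.
Augment s->E->C->B->A->dst: bottleneck 1. Total 9.
No augmenting path remains in the residual graph.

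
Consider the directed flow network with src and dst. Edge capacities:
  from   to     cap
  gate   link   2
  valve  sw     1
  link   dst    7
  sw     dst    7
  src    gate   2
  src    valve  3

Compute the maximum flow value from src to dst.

Augment src→gate→link→dst: bottleneck 2. Total 2.
Augment src→valve→sw→dst: bottleneck 1. Total 3.
No augmenting path remains in the residual graph.

3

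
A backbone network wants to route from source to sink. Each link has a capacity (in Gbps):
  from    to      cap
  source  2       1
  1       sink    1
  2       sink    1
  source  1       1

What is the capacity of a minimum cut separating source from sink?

Max flow = 2 (via 2 augmenting paths).
In the residual at optimum, the set reachable from source is {source}.
Cut edges: source->2 (cap 1), source->1 (cap 1). Sum = 2.

2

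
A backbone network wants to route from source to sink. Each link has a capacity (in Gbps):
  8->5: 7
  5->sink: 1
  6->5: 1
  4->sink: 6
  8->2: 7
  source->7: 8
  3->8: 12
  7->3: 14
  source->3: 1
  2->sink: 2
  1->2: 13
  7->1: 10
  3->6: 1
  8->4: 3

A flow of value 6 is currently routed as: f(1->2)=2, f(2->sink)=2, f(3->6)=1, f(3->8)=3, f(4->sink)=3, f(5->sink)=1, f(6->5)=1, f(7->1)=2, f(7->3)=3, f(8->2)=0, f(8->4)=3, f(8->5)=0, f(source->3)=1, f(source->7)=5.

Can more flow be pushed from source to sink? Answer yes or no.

No

Residual reachable from source: {1, 2, 3, 5, 6, 7, 8, source}; sink is not reachable.
Saturated cut: 8->4, 5->sink, 2->sink with total capacity 6 = current flow value. Flow is maximum.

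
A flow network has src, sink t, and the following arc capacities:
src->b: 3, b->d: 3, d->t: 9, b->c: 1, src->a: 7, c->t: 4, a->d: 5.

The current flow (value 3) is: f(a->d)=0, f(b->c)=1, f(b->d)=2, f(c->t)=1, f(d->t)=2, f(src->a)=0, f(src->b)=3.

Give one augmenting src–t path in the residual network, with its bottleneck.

Residual along src->a->d->t: src->a: 7, a->d: 5, d->t: 7.
Bottleneck = min = 5.

src->a->d->t, bottleneck 5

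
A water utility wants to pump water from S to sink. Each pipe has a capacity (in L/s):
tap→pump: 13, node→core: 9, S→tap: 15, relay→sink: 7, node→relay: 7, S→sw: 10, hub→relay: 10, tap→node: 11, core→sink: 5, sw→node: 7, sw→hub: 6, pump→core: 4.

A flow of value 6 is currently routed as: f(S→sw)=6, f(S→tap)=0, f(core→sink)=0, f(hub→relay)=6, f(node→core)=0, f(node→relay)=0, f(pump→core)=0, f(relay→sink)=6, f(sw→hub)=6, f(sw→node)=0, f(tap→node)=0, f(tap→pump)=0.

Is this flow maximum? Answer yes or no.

No

Residual path S→sw→node→relay→sink has bottleneck 1 > 0.
Pushing 1 along it raises the flow to 7, so the given flow is not maximum.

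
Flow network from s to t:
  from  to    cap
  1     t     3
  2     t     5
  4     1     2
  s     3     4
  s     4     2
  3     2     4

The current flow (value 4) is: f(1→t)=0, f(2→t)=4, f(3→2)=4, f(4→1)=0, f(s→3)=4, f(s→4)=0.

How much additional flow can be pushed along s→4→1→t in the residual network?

2

Residual capacities along the path: s→4: 2, 4→1: 2, 1→t: 3.
Minimum is 2.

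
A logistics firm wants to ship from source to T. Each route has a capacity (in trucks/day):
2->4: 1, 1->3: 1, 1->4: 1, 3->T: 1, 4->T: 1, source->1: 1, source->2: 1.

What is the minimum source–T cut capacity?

2

Max flow = 2 (via 2 augmenting paths).
In the residual at optimum, the set reachable from source is {source}.
Cut edges: source->2 (cap 1), source->1 (cap 1). Sum = 2.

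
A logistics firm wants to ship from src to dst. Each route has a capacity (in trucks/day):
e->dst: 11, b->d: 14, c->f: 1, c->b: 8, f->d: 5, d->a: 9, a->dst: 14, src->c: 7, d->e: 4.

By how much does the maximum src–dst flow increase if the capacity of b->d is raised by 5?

0

Original max flow = 7.
Edge b->d does not cross the min cut (source side {src}), so extra capacity there cannot help.
New max flow = 7. Increase = 0.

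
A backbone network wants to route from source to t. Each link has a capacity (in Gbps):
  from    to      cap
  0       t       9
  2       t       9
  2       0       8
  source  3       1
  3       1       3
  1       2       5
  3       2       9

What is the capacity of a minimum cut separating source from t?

Max flow = 1 (via 1 augmenting path).
In the residual at optimum, the set reachable from source is {source}.
Cut edges: source->3 (cap 1). Sum = 1.

1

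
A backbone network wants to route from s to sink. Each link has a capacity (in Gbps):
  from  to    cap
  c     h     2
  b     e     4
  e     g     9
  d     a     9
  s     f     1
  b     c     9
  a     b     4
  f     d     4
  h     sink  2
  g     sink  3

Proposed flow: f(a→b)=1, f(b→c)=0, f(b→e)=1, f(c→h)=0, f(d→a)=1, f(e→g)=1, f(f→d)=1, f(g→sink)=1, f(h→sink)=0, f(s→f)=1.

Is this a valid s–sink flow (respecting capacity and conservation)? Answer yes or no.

Every edge has 0 ≤ f(e) ≤ cap(e).
At each intermediate node, inflow equals outflow.

Yes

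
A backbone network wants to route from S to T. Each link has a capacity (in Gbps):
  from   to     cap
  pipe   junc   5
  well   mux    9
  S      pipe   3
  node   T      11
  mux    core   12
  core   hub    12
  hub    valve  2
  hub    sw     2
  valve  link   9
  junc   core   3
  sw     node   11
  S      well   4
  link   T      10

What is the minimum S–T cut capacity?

Max flow = 4 (via 3 augmenting paths).
In the residual at optimum, the set reachable from S is {S, core, hub, junc, mux, pipe, well}.
Cut edges: hub->valve (cap 2), hub->sw (cap 2). Sum = 4.

4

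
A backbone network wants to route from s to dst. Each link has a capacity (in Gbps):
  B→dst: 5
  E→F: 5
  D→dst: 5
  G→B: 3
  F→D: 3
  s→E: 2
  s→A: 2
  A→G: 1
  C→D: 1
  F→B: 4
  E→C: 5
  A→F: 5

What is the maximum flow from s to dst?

4

Augment s→A→G→B→dst: bottleneck 1. Total 1.
Augment s→A→F→B→dst: bottleneck 1. Total 2.
Augment s→E→F→B→dst: bottleneck 2. Total 4.
No augmenting path remains in the residual graph.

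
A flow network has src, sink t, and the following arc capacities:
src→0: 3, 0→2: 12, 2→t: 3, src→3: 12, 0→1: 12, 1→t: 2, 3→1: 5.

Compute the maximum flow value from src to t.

Augment src→0→2→t: bottleneck 3. Total 3.
Augment src→3→1→t: bottleneck 2. Total 5.
No augmenting path remains in the residual graph.

5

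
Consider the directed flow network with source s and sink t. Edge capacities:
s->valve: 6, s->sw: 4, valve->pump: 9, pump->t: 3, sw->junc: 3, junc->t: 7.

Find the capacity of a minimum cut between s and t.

Max flow = 6 (via 2 augmenting paths).
In the residual at optimum, the set reachable from s is {pump, s, sw, valve}.
Cut edges: sw->junc (cap 3), pump->t (cap 3). Sum = 6.

6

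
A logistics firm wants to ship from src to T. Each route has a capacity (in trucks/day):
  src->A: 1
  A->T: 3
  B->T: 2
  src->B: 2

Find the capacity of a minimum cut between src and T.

Max flow = 3 (via 2 augmenting paths).
In the residual at optimum, the set reachable from src is {src}.
Cut edges: src->A (cap 1), src->B (cap 2). Sum = 3.

3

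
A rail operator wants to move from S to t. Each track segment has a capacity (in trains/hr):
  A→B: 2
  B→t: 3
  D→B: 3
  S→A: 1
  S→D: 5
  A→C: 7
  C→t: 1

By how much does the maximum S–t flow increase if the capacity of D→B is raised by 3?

0

Original max flow = 4.
Even with extra capacity on D→B, another cut of capacity 4 remains binding.
New max flow = 4. Increase = 0.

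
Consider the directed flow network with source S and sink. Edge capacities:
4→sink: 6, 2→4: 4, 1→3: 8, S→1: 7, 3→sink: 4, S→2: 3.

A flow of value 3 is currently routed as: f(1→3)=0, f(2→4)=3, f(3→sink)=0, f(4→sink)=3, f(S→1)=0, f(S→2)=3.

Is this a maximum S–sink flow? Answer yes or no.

Residual path S→1→3→sink has bottleneck 4 > 0.
Pushing 4 along it raises the flow to 7, so the given flow is not maximum.

No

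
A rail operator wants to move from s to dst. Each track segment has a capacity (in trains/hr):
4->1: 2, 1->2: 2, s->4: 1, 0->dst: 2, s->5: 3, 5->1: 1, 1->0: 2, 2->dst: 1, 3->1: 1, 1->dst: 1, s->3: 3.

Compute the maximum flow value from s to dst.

Augment s->4->1->dst: bottleneck 1. Total 1.
Augment s->3->1->2->dst: bottleneck 1. Total 2.
Augment s->5->1->0->dst: bottleneck 1. Total 3.
No augmenting path remains in the residual graph.

3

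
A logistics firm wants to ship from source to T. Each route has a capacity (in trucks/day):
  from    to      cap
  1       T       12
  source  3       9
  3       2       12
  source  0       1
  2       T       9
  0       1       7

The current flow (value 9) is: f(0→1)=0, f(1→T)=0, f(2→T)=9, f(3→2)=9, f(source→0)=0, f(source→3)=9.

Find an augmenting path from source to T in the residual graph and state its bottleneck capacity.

source→0→1→T, bottleneck 1

Residual along source→0→1→T: source→0: 1, 0→1: 7, 1→T: 12.
Bottleneck = min = 1.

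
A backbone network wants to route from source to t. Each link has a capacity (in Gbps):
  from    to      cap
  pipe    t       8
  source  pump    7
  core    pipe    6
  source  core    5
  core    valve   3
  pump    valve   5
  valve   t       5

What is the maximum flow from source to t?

10

Augment source→core→pipe→t: bottleneck 5. Total 5.
Augment source→pump→valve→t: bottleneck 5. Total 10.
No augmenting path remains in the residual graph.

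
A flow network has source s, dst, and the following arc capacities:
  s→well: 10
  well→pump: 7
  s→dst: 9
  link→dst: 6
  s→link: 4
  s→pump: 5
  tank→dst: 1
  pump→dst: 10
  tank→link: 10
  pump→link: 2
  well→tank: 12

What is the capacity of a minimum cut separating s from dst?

Max flow = 26 (via 6 augmenting paths).
In the residual at optimum, the set reachable from s is {link, pump, s, tank, well}.
Cut edges: s→dst (cap 9), tank→dst (cap 1), pump→dst (cap 10), link→dst (cap 6). Sum = 26.

26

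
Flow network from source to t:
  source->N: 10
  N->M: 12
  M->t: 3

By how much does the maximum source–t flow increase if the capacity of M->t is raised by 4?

Original max flow = 3.
After raising cap(M->t), augmenting paths through that edge carry 4 more units.
New max flow = 7. Increase = 4.

4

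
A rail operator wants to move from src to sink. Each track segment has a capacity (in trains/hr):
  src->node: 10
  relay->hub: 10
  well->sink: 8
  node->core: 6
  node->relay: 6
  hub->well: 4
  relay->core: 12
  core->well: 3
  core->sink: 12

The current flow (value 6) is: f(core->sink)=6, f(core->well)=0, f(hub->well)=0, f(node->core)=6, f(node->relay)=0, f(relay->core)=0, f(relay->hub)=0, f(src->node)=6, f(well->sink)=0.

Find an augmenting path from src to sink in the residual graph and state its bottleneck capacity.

Residual along src->node->relay->core->sink: src->node: 4, node->relay: 6, relay->core: 12, core->sink: 6.
Bottleneck = min = 4.

src->node->relay->core->sink, bottleneck 4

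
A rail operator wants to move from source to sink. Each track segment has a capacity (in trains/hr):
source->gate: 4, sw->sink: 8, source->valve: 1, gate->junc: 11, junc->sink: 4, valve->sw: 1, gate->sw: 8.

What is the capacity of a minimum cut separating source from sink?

Max flow = 5 (via 2 augmenting paths).
In the residual at optimum, the set reachable from source is {source}.
Cut edges: source->gate (cap 4), source->valve (cap 1). Sum = 5.

5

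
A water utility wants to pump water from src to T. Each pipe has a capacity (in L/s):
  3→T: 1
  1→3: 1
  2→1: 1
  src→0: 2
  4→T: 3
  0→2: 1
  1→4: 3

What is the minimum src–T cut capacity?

Max flow = 1 (via 1 augmenting path).
In the residual at optimum, the set reachable from src is {0, src}.
Cut edges: 0→2 (cap 1). Sum = 1.

1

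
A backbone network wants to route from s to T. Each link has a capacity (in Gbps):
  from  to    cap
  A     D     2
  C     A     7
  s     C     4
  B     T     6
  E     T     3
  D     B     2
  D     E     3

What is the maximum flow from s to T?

2

Augment s->C->A->D->E->T: bottleneck 2. Total 2.
No augmenting path remains in the residual graph.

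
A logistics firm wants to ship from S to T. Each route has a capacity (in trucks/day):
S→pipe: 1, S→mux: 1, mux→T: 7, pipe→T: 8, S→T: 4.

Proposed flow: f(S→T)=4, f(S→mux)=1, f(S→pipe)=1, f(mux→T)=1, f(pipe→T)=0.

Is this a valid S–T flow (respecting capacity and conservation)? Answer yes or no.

No

Conservation fails at pipe: inflow 1 ≠ outflow 0.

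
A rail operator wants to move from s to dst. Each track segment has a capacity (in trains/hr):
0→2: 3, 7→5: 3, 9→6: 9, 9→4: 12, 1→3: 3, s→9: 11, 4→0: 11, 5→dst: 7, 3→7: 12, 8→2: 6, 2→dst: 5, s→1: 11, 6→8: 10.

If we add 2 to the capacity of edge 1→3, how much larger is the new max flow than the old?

0

Original max flow = 8.
Even with extra capacity on 1→3, another cut of capacity 8 remains binding.
New max flow = 8. Increase = 0.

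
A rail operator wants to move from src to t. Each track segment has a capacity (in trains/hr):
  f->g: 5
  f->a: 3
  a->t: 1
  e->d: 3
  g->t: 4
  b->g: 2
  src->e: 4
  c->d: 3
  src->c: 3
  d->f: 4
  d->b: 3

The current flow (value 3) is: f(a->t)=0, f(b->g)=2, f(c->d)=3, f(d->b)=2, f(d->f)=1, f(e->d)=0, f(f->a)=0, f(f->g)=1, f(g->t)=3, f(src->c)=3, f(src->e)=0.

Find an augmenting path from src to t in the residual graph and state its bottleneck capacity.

src->e->d->f->g->t, bottleneck 1

Residual along src->e->d->f->g->t: src->e: 4, e->d: 3, d->f: 3, f->g: 4, g->t: 1.
Bottleneck = min = 1.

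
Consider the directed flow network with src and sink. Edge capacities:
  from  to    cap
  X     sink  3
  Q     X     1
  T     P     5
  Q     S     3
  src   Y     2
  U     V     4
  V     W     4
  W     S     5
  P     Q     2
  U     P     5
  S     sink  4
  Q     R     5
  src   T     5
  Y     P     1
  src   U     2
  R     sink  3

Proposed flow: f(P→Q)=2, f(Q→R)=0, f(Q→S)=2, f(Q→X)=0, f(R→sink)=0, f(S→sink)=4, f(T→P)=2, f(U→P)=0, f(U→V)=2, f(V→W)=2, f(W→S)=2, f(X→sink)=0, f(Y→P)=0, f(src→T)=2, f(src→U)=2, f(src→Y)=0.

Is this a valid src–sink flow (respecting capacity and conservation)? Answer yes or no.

Every edge has 0 ≤ f(e) ≤ cap(e).
At each intermediate node, inflow equals outflow.

Yes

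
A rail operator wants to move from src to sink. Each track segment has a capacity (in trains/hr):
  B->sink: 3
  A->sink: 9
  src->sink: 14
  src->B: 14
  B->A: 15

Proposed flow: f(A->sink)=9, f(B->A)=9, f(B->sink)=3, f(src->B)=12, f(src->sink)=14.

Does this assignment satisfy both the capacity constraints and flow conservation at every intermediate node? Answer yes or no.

Yes

Every edge has 0 ≤ f(e) ≤ cap(e).
At each intermediate node, inflow equals outflow.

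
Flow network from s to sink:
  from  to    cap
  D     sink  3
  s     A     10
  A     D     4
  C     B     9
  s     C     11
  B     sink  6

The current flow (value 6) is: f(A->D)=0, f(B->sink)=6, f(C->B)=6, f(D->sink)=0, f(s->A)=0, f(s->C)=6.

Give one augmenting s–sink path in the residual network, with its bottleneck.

Residual along s->A->D->sink: s->A: 10, A->D: 4, D->sink: 3.
Bottleneck = min = 3.

s->A->D->sink, bottleneck 3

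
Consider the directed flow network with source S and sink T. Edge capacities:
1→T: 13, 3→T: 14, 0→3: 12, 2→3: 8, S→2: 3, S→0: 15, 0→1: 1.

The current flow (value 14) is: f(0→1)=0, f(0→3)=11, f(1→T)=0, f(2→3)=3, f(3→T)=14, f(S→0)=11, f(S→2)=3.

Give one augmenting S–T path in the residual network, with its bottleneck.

Residual along S→0→1→T: S→0: 4, 0→1: 1, 1→T: 13.
Bottleneck = min = 1.

S→0→1→T, bottleneck 1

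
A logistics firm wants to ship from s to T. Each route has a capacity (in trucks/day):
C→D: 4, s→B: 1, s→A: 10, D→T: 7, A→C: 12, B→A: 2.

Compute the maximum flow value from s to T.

Augment s→A→C→D→T: bottleneck 4. Total 4.
No augmenting path remains in the residual graph.

4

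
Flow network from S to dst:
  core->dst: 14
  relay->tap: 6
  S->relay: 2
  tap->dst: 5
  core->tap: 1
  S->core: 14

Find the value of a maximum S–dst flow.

16

Augment S->core->dst: bottleneck 14. Total 14.
Augment S->relay->tap->dst: bottleneck 2. Total 16.
No augmenting path remains in the residual graph.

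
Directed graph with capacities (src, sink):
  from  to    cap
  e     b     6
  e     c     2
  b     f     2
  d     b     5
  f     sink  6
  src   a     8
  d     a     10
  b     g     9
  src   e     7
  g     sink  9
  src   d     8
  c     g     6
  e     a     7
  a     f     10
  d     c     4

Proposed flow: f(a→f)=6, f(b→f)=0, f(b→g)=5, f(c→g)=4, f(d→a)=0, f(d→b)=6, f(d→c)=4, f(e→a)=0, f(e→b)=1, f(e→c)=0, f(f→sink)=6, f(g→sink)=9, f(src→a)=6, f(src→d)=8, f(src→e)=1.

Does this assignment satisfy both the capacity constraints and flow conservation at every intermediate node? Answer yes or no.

No

Capacity violated on d→b: flow 6 > capacity 5.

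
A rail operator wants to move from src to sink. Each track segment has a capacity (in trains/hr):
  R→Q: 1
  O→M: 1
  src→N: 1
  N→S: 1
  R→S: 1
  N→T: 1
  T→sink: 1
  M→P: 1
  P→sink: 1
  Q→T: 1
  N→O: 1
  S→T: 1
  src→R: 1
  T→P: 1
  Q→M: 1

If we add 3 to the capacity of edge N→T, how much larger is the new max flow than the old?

Original max flow = 2.
Edge N→T does not cross the min cut (source side {src}), so extra capacity there cannot help.
New max flow = 2. Increase = 0.

0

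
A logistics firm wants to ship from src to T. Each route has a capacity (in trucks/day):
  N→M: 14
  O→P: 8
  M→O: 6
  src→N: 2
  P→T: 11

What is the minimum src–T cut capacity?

Max flow = 2 (via 1 augmenting path).
In the residual at optimum, the set reachable from src is {src}.
Cut edges: src→N (cap 2). Sum = 2.

2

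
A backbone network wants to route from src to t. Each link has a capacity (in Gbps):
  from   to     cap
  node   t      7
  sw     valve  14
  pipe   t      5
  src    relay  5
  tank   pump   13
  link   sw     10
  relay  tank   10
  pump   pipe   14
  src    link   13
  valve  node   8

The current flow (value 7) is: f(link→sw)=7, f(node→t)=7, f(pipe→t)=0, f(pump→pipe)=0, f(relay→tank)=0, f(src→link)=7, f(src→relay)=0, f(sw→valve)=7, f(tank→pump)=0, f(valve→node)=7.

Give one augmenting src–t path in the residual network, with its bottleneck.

Residual along src→relay→tank→pump→pipe→t: src→relay: 5, relay→tank: 10, tank→pump: 13, pump→pipe: 14, pipe→t: 5.
Bottleneck = min = 5.

src→relay→tank→pump→pipe→t, bottleneck 5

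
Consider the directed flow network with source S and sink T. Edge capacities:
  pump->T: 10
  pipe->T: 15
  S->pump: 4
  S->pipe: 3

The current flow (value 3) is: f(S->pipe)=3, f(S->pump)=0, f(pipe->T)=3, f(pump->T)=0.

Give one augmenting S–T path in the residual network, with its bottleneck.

S->pump->T, bottleneck 4

Residual along S->pump->T: S->pump: 4, pump->T: 10.
Bottleneck = min = 4.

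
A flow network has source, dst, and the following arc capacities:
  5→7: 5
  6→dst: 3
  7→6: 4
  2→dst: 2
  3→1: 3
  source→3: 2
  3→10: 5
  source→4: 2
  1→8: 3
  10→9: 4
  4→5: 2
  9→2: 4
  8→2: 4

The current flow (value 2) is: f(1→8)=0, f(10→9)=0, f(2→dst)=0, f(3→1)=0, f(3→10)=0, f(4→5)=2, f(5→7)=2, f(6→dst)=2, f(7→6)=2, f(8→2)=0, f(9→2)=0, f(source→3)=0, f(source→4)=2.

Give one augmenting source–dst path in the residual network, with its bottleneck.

source→3→10→9→2→dst, bottleneck 2

Residual along source→3→10→9→2→dst: source→3: 2, 3→10: 5, 10→9: 4, 9→2: 4, 2→dst: 2.
Bottleneck = min = 2.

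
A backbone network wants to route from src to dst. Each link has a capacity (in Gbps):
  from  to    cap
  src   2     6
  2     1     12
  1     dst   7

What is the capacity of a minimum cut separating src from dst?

Max flow = 6 (via 1 augmenting path).
In the residual at optimum, the set reachable from src is {src}.
Cut edges: src->2 (cap 6). Sum = 6.

6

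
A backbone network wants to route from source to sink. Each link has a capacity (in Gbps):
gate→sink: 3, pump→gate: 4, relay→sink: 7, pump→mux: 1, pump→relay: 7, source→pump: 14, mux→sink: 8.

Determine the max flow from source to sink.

Augment source→pump→relay→sink: bottleneck 7. Total 7.
Augment source→pump→mux→sink: bottleneck 1. Total 8.
Augment source→pump→gate→sink: bottleneck 3. Total 11.
No augmenting path remains in the residual graph.

11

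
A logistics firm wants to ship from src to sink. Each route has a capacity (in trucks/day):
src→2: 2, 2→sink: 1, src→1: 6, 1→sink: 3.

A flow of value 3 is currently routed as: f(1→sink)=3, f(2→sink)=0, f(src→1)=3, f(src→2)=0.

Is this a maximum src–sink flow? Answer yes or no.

Residual path src→2→sink has bottleneck 1 > 0.
Pushing 1 along it raises the flow to 4, so the given flow is not maximum.

No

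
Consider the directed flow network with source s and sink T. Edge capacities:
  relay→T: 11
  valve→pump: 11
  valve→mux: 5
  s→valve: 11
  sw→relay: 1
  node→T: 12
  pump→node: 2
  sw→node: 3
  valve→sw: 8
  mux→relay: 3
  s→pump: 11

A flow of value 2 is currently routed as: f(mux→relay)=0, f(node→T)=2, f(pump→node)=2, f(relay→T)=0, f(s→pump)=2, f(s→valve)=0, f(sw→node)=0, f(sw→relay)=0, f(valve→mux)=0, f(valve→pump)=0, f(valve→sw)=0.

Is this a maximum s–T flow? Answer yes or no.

Residual path s→valve→mux→relay→T has bottleneck 3 > 0.
Pushing 3 along it raises the flow to 5, so the given flow is not maximum.

No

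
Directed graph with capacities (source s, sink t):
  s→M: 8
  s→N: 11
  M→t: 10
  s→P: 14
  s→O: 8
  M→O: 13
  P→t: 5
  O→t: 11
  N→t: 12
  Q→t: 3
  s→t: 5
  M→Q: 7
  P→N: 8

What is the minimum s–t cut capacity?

Max flow = 38 (via 6 augmenting paths).
In the residual at optimum, the set reachable from s is {N, P, s}.
Cut edges: s→M (cap 8), s→O (cap 8), s→t (cap 5), P→t (cap 5), N→t (cap 12). Sum = 38.

38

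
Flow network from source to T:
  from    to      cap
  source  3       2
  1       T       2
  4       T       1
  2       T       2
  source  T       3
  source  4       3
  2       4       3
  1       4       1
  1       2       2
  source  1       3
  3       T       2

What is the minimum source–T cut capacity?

Max flow = 9 (via 5 augmenting paths).
In the residual at optimum, the set reachable from source is {4, source}.
Cut edges: source->1 (cap 3), source->3 (cap 2), source->T (cap 3), 4->T (cap 1). Sum = 9.

9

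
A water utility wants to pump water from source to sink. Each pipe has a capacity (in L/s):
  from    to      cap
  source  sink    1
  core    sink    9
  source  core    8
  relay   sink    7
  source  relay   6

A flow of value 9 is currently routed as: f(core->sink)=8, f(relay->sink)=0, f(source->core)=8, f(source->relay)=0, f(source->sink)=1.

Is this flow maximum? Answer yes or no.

No

Residual path source->relay->sink has bottleneck 6 > 0.
Pushing 6 along it raises the flow to 15, so the given flow is not maximum.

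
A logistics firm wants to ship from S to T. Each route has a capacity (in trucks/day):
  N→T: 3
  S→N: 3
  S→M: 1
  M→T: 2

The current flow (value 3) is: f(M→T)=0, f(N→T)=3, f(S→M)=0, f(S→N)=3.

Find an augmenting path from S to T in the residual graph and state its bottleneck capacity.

Residual along S→M→T: S→M: 1, M→T: 2.
Bottleneck = min = 1.

S→M→T, bottleneck 1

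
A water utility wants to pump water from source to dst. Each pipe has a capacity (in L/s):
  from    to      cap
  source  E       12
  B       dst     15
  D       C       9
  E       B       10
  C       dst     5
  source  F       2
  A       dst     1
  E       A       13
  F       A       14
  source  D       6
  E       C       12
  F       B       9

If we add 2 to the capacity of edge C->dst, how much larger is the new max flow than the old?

2

Original max flow = 18.
After raising cap(C->dst), augmenting paths through that edge carry 2 more units.
New max flow = 20. Increase = 2.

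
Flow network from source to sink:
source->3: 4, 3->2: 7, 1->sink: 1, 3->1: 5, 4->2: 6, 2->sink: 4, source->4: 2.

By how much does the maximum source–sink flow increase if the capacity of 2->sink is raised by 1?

1

Original max flow = 5.
After raising cap(2->sink), augmenting paths through that edge carry 1 more unit.
New max flow = 6. Increase = 1.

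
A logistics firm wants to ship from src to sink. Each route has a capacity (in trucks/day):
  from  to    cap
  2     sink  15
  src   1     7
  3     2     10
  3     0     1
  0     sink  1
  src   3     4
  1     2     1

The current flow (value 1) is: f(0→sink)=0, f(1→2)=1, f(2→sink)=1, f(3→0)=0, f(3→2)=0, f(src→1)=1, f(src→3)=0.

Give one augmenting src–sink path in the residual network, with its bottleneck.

src→3→2→sink, bottleneck 4

Residual along src→3→2→sink: src→3: 4, 3→2: 10, 2→sink: 14.
Bottleneck = min = 4.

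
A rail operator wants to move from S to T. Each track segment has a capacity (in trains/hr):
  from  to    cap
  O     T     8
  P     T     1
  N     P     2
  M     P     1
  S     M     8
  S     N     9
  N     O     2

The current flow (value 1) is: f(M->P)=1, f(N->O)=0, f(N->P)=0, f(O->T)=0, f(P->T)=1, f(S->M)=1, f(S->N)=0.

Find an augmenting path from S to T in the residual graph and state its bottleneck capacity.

S->N->O->T, bottleneck 2

Residual along S->N->O->T: S->N: 9, N->O: 2, O->T: 8.
Bottleneck = min = 2.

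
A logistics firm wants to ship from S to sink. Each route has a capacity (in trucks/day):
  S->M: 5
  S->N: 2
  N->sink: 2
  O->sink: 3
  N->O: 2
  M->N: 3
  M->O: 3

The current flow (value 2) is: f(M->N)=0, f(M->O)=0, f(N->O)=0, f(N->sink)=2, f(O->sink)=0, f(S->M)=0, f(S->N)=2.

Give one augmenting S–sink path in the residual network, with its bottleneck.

Residual along S->M->O->sink: S->M: 5, M->O: 3, O->sink: 3.
Bottleneck = min = 3.

S->M->O->sink, bottleneck 3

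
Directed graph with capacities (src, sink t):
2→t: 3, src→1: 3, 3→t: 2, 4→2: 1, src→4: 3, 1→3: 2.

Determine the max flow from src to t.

3

Augment src→1→3→t: bottleneck 2. Total 2.
Augment src→4→2→t: bottleneck 1. Total 3.
No augmenting path remains in the residual graph.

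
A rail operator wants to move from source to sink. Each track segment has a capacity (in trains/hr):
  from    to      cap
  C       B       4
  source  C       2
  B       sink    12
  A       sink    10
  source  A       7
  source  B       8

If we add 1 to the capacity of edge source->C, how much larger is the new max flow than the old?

Original max flow = 17.
After raising cap(source->C), augmenting paths through that edge carry 1 more unit.
New max flow = 18. Increase = 1.

1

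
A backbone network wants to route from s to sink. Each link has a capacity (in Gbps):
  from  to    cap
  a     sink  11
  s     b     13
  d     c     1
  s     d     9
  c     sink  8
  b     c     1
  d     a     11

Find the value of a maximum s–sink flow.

10

Augment s->d->a->sink: bottleneck 9. Total 9.
Augment s->b->c->sink: bottleneck 1. Total 10.
No augmenting path remains in the residual graph.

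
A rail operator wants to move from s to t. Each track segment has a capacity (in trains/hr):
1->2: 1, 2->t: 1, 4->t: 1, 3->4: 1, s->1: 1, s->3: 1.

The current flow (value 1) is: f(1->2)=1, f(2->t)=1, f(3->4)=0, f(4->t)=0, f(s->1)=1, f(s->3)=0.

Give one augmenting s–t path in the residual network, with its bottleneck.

s->3->4->t, bottleneck 1

Residual along s->3->4->t: s->3: 1, 3->4: 1, 4->t: 1.
Bottleneck = min = 1.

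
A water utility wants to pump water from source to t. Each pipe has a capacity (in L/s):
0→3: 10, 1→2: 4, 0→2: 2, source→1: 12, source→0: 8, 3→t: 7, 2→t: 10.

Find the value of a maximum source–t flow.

12

Augment source→0→3→t: bottleneck 7. Total 7.
Augment source→0→2→t: bottleneck 1. Total 8.
Augment source→1→2→t: bottleneck 4. Total 12.
No augmenting path remains in the residual graph.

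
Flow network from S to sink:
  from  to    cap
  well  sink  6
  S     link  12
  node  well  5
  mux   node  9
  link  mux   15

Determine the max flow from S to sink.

Augment S→link→mux→node→well→sink: bottleneck 5. Total 5.
No augmenting path remains in the residual graph.

5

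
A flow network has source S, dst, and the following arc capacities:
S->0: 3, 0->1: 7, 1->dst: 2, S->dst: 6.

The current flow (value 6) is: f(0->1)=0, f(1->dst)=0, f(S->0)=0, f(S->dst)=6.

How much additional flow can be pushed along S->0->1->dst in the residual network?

2

Residual capacities along the path: S->0: 3, 0->1: 7, 1->dst: 2.
Minimum is 2.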